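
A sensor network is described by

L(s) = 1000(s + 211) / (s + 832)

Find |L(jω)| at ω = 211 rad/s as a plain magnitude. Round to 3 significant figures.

At s = jω = j211:
zero (s+211): 211 + j211 → |·| = √(211²+211²) = √89042 ≈ 298.4, ∠ = arctan(211/211) ≈ 45.00°
pole (s+832): 832 + j211 → |·| = √(832²+211²) = √736745 ≈ 858.34, ∠ = arctan(211/832) ≈ 14.23°
|L| = 1000 · 298.4 / 858.34 ≈ 347.65

348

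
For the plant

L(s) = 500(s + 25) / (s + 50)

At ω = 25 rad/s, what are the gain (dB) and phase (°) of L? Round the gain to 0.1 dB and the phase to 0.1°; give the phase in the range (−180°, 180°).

At s = jω = j25:
zero (s+25): 25 + j25 → |·| = √(25²+25²) = √1250 ≈ 35.355, ∠ = arctan(25/25) ≈ 45.00°
pole (s+50): 50 + j25 → |·| = √(50²+25²) = √3125 ≈ 55.902, ∠ = arctan(25/50) ≈ 26.57°
|L| = 500 · 35.355 / 55.902 ≈ 316.22
Gain = 20 log₁₀(316.22) ≈ 50.00 dB
∠L = 45.00° − 26.57° = 18.43°

50.0 dB, 18.4°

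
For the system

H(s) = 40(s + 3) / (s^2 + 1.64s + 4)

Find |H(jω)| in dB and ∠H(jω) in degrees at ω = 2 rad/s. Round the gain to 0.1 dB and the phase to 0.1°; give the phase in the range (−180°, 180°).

At s = jω = j2:
zero (s+3): 3 + j2 → |·| = √(3²+2²) = √13 ≈ 3.6056, ∠ = arctan(2/3) ≈ 33.69°
quadratic: (j2)² + 1.64·j2 + 4 = 0 + j3.28 → |·| ≈ 3.28, ∠ ≈ 90.00°
|H| = 40 · 3.6056 / 3.28 ≈ 43.971
Gain = 20 log₁₀(43.971) ≈ 32.86 dB
∠H = 33.69° − 90.00° = -56.31°

32.9 dB, -56.3°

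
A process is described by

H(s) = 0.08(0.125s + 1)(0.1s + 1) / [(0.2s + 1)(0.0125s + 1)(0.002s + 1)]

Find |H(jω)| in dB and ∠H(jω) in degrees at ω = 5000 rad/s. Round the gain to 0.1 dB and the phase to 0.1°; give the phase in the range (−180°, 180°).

-28.0 dB, -83.5°

At ω = 5000 rad/s:
zero (1 + j5000·0.125) = 1 + j625 → |·| ≈ 625, ∠ ≈ 89.91°
zero (1 + j5000·0.1) = 1 + j500 → |·| ≈ 500, ∠ ≈ 89.89°
pole (1 + j5000·0.2) = 1 + j1000 → |·| ≈ 1000, ∠ ≈ 89.94°
pole (1 + j5000·0.0125) = 1 + j62.5 → |·| ≈ 62.508, ∠ ≈ 89.08°
pole (1 + j5000·0.002) = 1 + j10 → |·| ≈ 10.05, ∠ ≈ 84.29°
|H| = 0.08 · 625 · 500 / (1000 · 62.508 · 10.05) ≈ 0.039796
Gain = 20 log₁₀(0.039796) ≈ -28.00 dB
∠H = (89.91° + 89.89°) − (89.94° + 89.08° + 84.29°) = -83.51°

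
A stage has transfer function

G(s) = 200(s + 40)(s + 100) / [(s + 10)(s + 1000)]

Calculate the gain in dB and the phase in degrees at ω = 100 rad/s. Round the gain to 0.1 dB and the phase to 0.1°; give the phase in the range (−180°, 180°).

29.6 dB, 23.2°

At s = jω = j100:
zero (s+40): 40 + j100 → |·| = √(40²+100²) = √11600 ≈ 107.7, ∠ = arctan(100/40) ≈ 68.20°
zero (s+100): 100 + j100 → |·| = √(100²+100²) = √20000 ≈ 141.42, ∠ = arctan(100/100) ≈ 45.00°
pole (s+10): 10 + j100 → |·| = √(10²+100²) = √10100 ≈ 100.5, ∠ = arctan(100/10) ≈ 84.29°
pole (s+1000): 1000 + j100 → |·| = √(1000²+100²) = √1010000 ≈ 1005, ∠ = arctan(100/1000) ≈ 5.71°
|G| = 200 · 15231 / 1.01e+05 ≈ 30.16
Gain = 20 log₁₀(30.16) ≈ 29.59 dB
∠G = 113.20° − 90.00° = 23.20°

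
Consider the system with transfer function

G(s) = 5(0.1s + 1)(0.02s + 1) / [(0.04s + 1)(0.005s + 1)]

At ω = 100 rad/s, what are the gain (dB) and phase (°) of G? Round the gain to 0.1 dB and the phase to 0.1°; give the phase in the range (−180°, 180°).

At ω = 100 rad/s:
zero (1 + j100·0.1) = 1 + j10 → |·| ≈ 10.05, ∠ ≈ 84.29°
zero (1 + j100·0.02) = 1 + j2 → |·| ≈ 2.2361, ∠ ≈ 63.43°
pole (1 + j100·0.04) = 1 + j4 → |·| ≈ 4.1231, ∠ ≈ 75.96°
pole (1 + j100·0.005) = 1 + j0.5 → |·| ≈ 1.118, ∠ ≈ 26.57°
|G| = 5 · 10.05 · 2.2361 / (4.1231 · 1.118) ≈ 24.376
Gain = 20 log₁₀(24.376) ≈ 27.74 dB
∠G = (84.29° + 63.43°) − (75.96° + 26.57°) = 45.19°

27.7 dB, 45.2°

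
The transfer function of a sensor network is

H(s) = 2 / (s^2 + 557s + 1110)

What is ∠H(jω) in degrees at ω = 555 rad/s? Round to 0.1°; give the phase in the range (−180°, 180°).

-134.8°

Substitute s = j555:
Numerator: 2 = 2 + j0
Denominator: (j555)^2 + 557(j555) + 1110 = -306915 + j309135
|N| = √(2² + 0²) ≈ 2, ∠N ≈ 0.00°
|D| = √(306915² + 309135²) ≈ 4.3562e+05, ∠D ≈ 134.79°
∠H = 0.00° − 134.79° = -134.79°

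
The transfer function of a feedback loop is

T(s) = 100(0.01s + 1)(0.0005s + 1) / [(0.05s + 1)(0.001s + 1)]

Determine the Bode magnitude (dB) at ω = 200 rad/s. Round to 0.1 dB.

26.8 dB

At ω = 200 rad/s:
zero (1 + j200·0.01) = 1 + j2 → |·| ≈ 2.2361, ∠ ≈ 63.43°
zero (1 + j200·0.0005) = 1 + j0.1 → |·| ≈ 1.005, ∠ ≈ 5.71°
pole (1 + j200·0.05) = 1 + j10 → |·| ≈ 10.05, ∠ ≈ 84.29°
pole (1 + j200·0.001) = 1 + j0.2 → |·| ≈ 1.0198, ∠ ≈ 11.31°
|T| = 100 · 2.2361 · 1.005 / (10.05 · 1.0198) ≈ 21.927
Gain = 20 log₁₀(21.927) ≈ 26.82 dB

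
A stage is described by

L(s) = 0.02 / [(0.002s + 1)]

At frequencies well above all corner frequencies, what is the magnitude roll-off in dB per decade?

-20 dB/decade

Each pole contributes −20 dB/decade at high frequency; each zero contributes +20 dB/decade.
Net: 0 zero(s) − 1 pole(s) → -20 dB/decade.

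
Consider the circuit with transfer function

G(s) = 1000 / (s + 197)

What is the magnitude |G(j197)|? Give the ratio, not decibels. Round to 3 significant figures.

At s = jω = j197:
pole (s+197): 197 + j197 → |·| = √(197²+197²) = √77618 ≈ 278.6, ∠ = arctan(197/197) ≈ 45.00°
|G| = 1000 / 278.6 ≈ 3.5894

3.59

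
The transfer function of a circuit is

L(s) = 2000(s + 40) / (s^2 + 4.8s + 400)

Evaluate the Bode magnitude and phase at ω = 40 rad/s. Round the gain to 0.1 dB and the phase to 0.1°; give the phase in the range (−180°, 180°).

At s = jω = j40:
zero (s+40): 40 + j40 → |·| = √(40²+40²) = √3200 ≈ 56.569, ∠ = arctan(40/40) ≈ 45.00°
quadratic: (j40)² + 4.8·j40 + 400 = -1200 + j192 → |·| ≈ 1215.3, ∠ ≈ 170.91°
|L| = 2000 · 56.569 / 1215.3 ≈ 93.095
Gain = 20 log₁₀(93.095) ≈ 39.38 dB
∠L = 45.00° − 170.91° = -125.91°

39.4 dB, -125.9°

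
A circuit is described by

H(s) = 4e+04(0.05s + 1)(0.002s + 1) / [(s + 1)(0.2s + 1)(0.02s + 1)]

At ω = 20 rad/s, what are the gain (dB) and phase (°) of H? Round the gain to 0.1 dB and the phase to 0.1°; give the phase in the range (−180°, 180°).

At ω = 20 rad/s:
zero (1 + j20·0.05) = 1 + j1 → |·| ≈ 1.4142, ∠ ≈ 45.00°
zero (1 + j20·0.002) = 1 + j0.04 → |·| ≈ 1.0008, ∠ ≈ 2.29°
pole (1 + j20·1) = 1 + j20 → |·| ≈ 20.025, ∠ ≈ 87.14°
pole (1 + j20·0.2) = 1 + j4 → |·| ≈ 4.1231, ∠ ≈ 75.96°
pole (1 + j20·0.02) = 1 + j0.4 → |·| ≈ 1.077, ∠ ≈ 21.80°
|H| = 4e+04 · 1.4142 · 1.0008 / (20.025 · 4.1231 · 1.077) ≈ 636.66
Gain = 20 log₁₀(636.66) ≈ 56.08 dB
∠H = (45.00° + 2.29°) − (87.14° + 75.96° + 21.80°) = -137.61°

56.1 dB, -137.6°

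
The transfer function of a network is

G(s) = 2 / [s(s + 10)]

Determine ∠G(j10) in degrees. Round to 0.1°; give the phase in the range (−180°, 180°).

-135.0°

At s = jω = j10:
pole (s+10): 10 + j10 → |·| = √(10²+10²) = √200 ≈ 14.142, ∠ = arctan(10/10) ≈ 45.00°
pole at origin: |s| = 10, ∠ = 90.00° (in denominator)
∠G = 0.00° − 135.00° = -135.00°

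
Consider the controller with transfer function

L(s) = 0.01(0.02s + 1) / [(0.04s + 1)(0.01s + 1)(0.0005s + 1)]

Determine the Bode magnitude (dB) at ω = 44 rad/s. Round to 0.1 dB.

At ω = 44 rad/s:
zero (1 + j44·0.02) = 1 + j0.88 → |·| ≈ 1.3321, ∠ ≈ 41.35°
pole (1 + j44·0.04) = 1 + j1.76 → |·| ≈ 2.0243, ∠ ≈ 60.40°
pole (1 + j44·0.01) = 1 + j0.44 → |·| ≈ 1.0925, ∠ ≈ 23.75°
pole (1 + j44·0.0005) = 1 + j0.022 → |·| ≈ 1.0002, ∠ ≈ 1.26°
|L| = 0.01 · 1.3321 / (2.0243 · 1.0925 · 1.0002) ≈ 0.0060222
Gain = 20 log₁₀(0.0060222) ≈ -44.40 dB

-44.4 dB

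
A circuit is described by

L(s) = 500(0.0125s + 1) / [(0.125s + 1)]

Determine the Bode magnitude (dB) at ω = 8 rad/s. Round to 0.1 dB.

51.0 dB

At ω = 8 rad/s:
zero (1 + j8·0.0125) = 1 + j0.1 → |·| ≈ 1.005, ∠ ≈ 5.71°
pole (1 + j8·0.125) = 1 + j1 → |·| ≈ 1.4142, ∠ ≈ 45.00°
|L| = 500 · 1.005 / (1.4142) ≈ 355.32
Gain = 20 log₁₀(355.32) ≈ 51.01 dB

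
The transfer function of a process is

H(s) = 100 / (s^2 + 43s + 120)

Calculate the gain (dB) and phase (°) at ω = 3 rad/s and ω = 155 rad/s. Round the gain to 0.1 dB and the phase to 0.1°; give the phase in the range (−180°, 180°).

ω = 3: -4.6 dB, -49.3°; ω = 155: -47.9 dB, -164.4°

Substitute s = j3:
Numerator: 100 = 100 + j0
Denominator: (j3)^2 + 43(j3) + 120 = 111 + j129
|N| = √(100² + 0²) ≈ 100, ∠N ≈ 0.00°
|D| = √(111² + 129²) ≈ 170.18, ∠D ≈ 49.29°
|H| = 100 / 170.18 ≈ 0.58761
Gain = 20 log₁₀(0.58761) ≈ -4.62 dB
∠H = 0.00° − 49.29° = -49.29°

Substitute s = j155:
Numerator: 100 = 100 + j0
Denominator: (j155)^2 + 43(j155) + 120 = -23905 + j6665
|N| = √(100² + 0²) ≈ 100, ∠N ≈ 0.00°
|D| = √(23905² + 6665²) ≈ 24817, ∠D ≈ 164.42°
|H| = 100 / 24817 ≈ 0.0040295
Gain = 20 log₁₀(0.0040295) ≈ -47.89 dB
∠H = 0.00° − 164.42° = -164.42°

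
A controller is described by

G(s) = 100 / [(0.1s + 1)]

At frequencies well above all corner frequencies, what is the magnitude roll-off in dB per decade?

-20 dB/decade

Each pole contributes −20 dB/decade at high frequency; each zero contributes +20 dB/decade.
Net: 0 zero(s) − 1 pole(s) → -20 dB/decade.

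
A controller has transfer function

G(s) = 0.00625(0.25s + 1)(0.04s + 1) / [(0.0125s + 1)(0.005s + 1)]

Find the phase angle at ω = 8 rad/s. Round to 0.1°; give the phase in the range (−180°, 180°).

73.2°

At ω = 8 rad/s:
zero (1 + j8·0.25) = 1 + j2 → |·| ≈ 2.2361, ∠ ≈ 63.43°
zero (1 + j8·0.04) = 1 + j0.32 → |·| ≈ 1.05, ∠ ≈ 17.74°
pole (1 + j8·0.0125) = 1 + j0.1 → |·| ≈ 1.005, ∠ ≈ 5.71°
pole (1 + j8·0.005) = 1 + j0.04 → |·| ≈ 1.0008, ∠ ≈ 2.29°
∠G = (63.43° + 17.74°) − (5.71° + 2.29°) = 73.17°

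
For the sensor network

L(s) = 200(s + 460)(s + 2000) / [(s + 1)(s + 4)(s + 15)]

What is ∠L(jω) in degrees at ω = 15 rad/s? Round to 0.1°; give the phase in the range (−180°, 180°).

At s = jω = j15:
zero (s+460): 460 + j15 → |·| = √(460²+15²) = √211825 ≈ 460.24, ∠ = arctan(15/460) ≈ 1.87°
zero (s+2000): 2000 + j15 → |·| = √(2000²+15²) = √4000225 ≈ 2000.1, ∠ = arctan(15/2000) ≈ 0.43°
pole (s+1): 1 + j15 → |·| = √(1²+15²) = √226 ≈ 15.033, ∠ = arctan(15/1) ≈ 86.19°
pole (s+4): 4 + j15 → |·| = √(4²+15²) = √241 ≈ 15.524, ∠ = arctan(15/4) ≈ 75.07°
pole (s+15): 15 + j15 → |·| = √(15²+15²) = √450 ≈ 21.213, ∠ = arctan(15/15) ≈ 45.00°
∠L = 2.30° − 206.26° = -203.96° ≡ 156.04° (principal value)

156.0°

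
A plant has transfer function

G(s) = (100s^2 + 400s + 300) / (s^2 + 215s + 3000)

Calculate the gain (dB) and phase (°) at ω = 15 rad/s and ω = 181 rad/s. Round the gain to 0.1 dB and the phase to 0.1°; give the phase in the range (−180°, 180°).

ω = 15: 14.7 dB, 115.6°; ω = 181: 36.5 dB, 51.3°

Substitute s = j15:
Numerator: 100(j15)^2 + 400(j15) + 300 = -22200 + j6000
Denominator: (j15)^2 + 215(j15) + 3000 = 2775 + j3225
|N| = √(22200² + 6000²) ≈ 22997, ∠N ≈ 164.88°
|D| = √(2775² + 3225²) ≈ 4254.6, ∠D ≈ 49.29°
|G| = 22997 / 4254.6 ≈ 5.4052
Gain = 20 log₁₀(5.4052) ≈ 14.66 dB
∠G = 164.88° − 49.29° = 115.59°

Substitute s = j181:
Numerator: 100(j181)^2 + 400(j181) + 300 = -3275800 + j72400
Denominator: (j181)^2 + 215(j181) + 3000 = -29761 + j38915
|N| = √(3275800² + 72400²) ≈ 3.2766e+06, ∠N ≈ 178.73°
|D| = √(29761² + 38915²) ≈ 48991, ∠D ≈ 127.41°
|G| = 3.2766e+06 / 48991 ≈ 66.882
Gain = 20 log₁₀(66.882) ≈ 36.51 dB
∠G = 178.73° − 127.41° = 51.32°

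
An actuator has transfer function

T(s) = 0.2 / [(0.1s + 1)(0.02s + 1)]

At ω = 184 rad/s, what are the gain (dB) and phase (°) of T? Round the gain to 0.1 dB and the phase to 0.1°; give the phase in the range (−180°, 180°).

At ω = 184 rad/s:
pole (1 + j184·0.1) = 1 + j18.4 → |·| ≈ 18.427, ∠ ≈ 86.89°
pole (1 + j184·0.02) = 1 + j3.68 → |·| ≈ 3.8134, ∠ ≈ 74.80°
|T| = 0.2 · 1 / (18.427 · 3.8134) ≈ 0.0028462
Gain = 20 log₁₀(0.0028462) ≈ -50.91 dB
∠T = (0°) − (86.89° + 74.80°) = -161.69°

-50.9 dB, -161.7°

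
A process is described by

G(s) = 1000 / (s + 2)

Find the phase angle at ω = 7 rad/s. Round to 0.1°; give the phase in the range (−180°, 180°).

-74.1°

At s = jω = j7:
pole (s+2): 2 + j7 → |·| = √(2²+7²) = √53 ≈ 7.2801, ∠ = arctan(7/2) ≈ 74.05°
∠G = 0.00° − 74.05° = -74.05°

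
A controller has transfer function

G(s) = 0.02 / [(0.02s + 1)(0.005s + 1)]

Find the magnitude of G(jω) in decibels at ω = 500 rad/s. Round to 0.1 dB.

-62.6 dB

At ω = 500 rad/s:
pole (1 + j500·0.02) = 1 + j10 → |·| ≈ 10.05, ∠ ≈ 84.29°
pole (1 + j500·0.005) = 1 + j2.5 → |·| ≈ 2.6926, ∠ ≈ 68.20°
|G| = 0.02 · 1 / (10.05 · 2.6926) ≈ 0.00073908
Gain = 20 log₁₀(0.00073908) ≈ -62.63 dB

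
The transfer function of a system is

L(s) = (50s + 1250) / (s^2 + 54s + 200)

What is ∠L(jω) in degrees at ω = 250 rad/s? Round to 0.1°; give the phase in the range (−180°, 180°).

Substitute s = j250:
Numerator: 50(j250) + 1250 = 1250 + j12500
Denominator: (j250)^2 + 54(j250) + 200 = -62300 + j13500
|N| = √(1250² + 12500²) ≈ 12562, ∠N ≈ 84.29°
|D| = √(62300² + 13500²) ≈ 63746, ∠D ≈ 167.77°
∠L = 84.29° − 167.77° = -83.48°

-83.5°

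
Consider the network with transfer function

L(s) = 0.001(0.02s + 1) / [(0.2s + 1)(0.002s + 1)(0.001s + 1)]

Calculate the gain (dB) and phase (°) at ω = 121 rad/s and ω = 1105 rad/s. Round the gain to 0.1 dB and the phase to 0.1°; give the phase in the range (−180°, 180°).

At ω = 121 rad/s:
zero (1 + j121·0.02) = 1 + j2.42 → |·| ≈ 2.6185, ∠ ≈ 67.55°
pole (1 + j121·0.2) = 1 + j24.2 → |·| ≈ 24.221, ∠ ≈ 87.63°
pole (1 + j121·0.002) = 1 + j0.242 → |·| ≈ 1.0289, ∠ ≈ 13.60°
pole (1 + j121·0.001) = 1 + j0.121 → |·| ≈ 1.0073, ∠ ≈ 6.90°
|L| = 0.001 · 2.6185 / (24.221 · 1.0289 · 1.0073) ≈ 0.00010431
Gain = 20 log₁₀(0.00010431) ≈ -79.63 dB
∠L = (67.55°) − (87.63° + 13.60° + 6.90°) = -40.58°

At ω = 1105 rad/s:
zero (1 + j1105·0.02) = 1 + j22.1 → |·| ≈ 22.123, ∠ ≈ 87.41°
pole (1 + j1105·0.2) = 1 + j221 → |·| ≈ 221, ∠ ≈ 89.74°
pole (1 + j1105·0.002) = 1 + j2.21 → |·| ≈ 2.4257, ∠ ≈ 65.65°
pole (1 + j1105·0.001) = 1 + j1.105 → |·| ≈ 1.4903, ∠ ≈ 47.86°
|L| = 0.001 · 22.123 / (221 · 2.4257 · 1.4903) ≈ 2.7691e-05
Gain = 20 log₁₀(2.7691e-05) ≈ -91.15 dB
∠L = (87.41°) − (89.74° + 65.65° + 47.86°) = -115.84°

ω = 121: -79.6 dB, -40.6°; ω = 1105: -91.2 dB, -115.8°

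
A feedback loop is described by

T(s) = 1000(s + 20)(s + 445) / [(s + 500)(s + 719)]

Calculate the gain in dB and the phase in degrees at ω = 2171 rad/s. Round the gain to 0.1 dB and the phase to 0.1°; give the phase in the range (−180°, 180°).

At s = jω = j2171:
zero (s+20): 20 + j2171 → |·| = √(20²+2171²) = √4713641 ≈ 2171.1, ∠ = arctan(2171/20) ≈ 89.47°
zero (s+445): 445 + j2171 → |·| = √(445²+2171²) = √4911266 ≈ 2216.1, ∠ = arctan(2171/445) ≈ 78.42°
pole (s+500): 500 + j2171 → |·| = √(500²+2171²) = √4963241 ≈ 2227.8, ∠ = arctan(2171/500) ≈ 77.03°
pole (s+719): 719 + j2171 → |·| = √(719²+2171²) = √5230202 ≈ 2287, ∠ = arctan(2171/719) ≈ 71.68°
|T| = 1000 · 4.8114e+06 / 5.095e+06 ≈ 944.34
Gain = 20 log₁₀(944.34) ≈ 59.50 dB
∠T = 167.89° − 148.71° = 19.18°

59.5 dB, 19.2°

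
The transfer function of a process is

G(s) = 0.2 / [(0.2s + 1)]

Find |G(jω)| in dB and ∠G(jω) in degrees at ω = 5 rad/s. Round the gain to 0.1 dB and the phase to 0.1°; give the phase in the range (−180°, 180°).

-17.0 dB, -45.0°

At ω = 5 rad/s:
pole (1 + j5·0.2) = 1 + j1 → |·| ≈ 1.4142, ∠ ≈ 45.00°
|G| = 0.2 · 1 / (1.4142) ≈ 0.14142
Gain = 20 log₁₀(0.14142) ≈ -16.99 dB
∠G = (0°) − (45.00°) = -45.00°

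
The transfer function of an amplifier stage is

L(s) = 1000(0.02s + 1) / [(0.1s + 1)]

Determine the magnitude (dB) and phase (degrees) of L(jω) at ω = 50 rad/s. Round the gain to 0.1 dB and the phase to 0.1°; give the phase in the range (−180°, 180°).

At ω = 50 rad/s:
zero (1 + j50·0.02) = 1 + j1 → |·| ≈ 1.4142, ∠ ≈ 45.00°
pole (1 + j50·0.1) = 1 + j5 → |·| ≈ 5.099, ∠ ≈ 78.69°
|L| = 1000 · 1.4142 / (5.099) ≈ 277.35
Gain = 20 log₁₀(277.35) ≈ 48.86 dB
∠L = (45.00°) − (78.69°) = -33.69°

48.9 dB, -33.7°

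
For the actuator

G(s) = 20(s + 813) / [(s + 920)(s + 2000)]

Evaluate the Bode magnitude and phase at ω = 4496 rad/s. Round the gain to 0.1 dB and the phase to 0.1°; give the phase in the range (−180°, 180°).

-47.9 dB, -64.7°

At s = jω = j4496:
zero (s+813): 813 + j4496 → |·| = √(813²+4496²) = √20874985 ≈ 4568.9, ∠ = arctan(4496/813) ≈ 79.75°
pole (s+920): 920 + j4496 → |·| = √(920²+4496²) = √21060416 ≈ 4589.2, ∠ = arctan(4496/920) ≈ 78.44°
pole (s+2000): 2000 + j4496 → |·| = √(2000²+4496²) = √24214016 ≈ 4920.8, ∠ = arctan(4496/2000) ≈ 66.02°
|G| = 20 · 4568.9 / 2.2583e+07 ≈ 0.0040463
Gain = 20 log₁₀(0.0040463) ≈ -47.86 dB
∠G = 79.75° − 144.46° = -64.71°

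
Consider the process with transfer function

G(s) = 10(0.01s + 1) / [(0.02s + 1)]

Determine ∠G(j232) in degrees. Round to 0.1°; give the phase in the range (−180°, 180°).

-11.2°

At ω = 232 rad/s:
zero (1 + j232·0.01) = 1 + j2.32 → |·| ≈ 2.5263, ∠ ≈ 66.68°
pole (1 + j232·0.02) = 1 + j4.64 → |·| ≈ 4.7465, ∠ ≈ 77.84°
∠G = (66.68°) − (77.84°) = -11.16°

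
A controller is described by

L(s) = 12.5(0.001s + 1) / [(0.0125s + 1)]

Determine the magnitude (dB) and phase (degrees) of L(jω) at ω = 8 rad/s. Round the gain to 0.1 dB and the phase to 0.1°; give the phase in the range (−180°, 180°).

21.9 dB, -5.3°

At ω = 8 rad/s:
zero (1 + j8·0.001) = 1 + j0.008 → |·| ≈ 1, ∠ ≈ 0.46°
pole (1 + j8·0.0125) = 1 + j0.1 → |·| ≈ 1.005, ∠ ≈ 5.71°
|L| = 12.5 · 1 / (1.005) ≈ 12.438
Gain = 20 log₁₀(12.438) ≈ 21.90 dB
∠L = (0.46°) − (5.71°) = -5.25°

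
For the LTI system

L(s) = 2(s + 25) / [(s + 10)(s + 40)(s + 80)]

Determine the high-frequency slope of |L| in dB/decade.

-40 dB/decade

Each pole contributes −20 dB/decade at high frequency; each zero contributes +20 dB/decade.
Net: 1 zero(s) − 3 pole(s) → -40 dB/decade.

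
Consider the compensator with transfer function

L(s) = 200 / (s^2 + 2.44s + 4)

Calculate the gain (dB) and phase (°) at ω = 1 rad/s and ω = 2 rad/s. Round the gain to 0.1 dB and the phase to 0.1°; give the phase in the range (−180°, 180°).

At s = jω = j1:
quadratic: (j1)² + 2.44·j1 + 4 = 3 + j2.44 → |·| ≈ 3.867, ∠ ≈ 39.12°
|L| = 200 / 3.867 ≈ 51.72
Gain = 20 log₁₀(51.72) ≈ 34.27 dB
∠L = 0.00° − 39.12° = -39.12°

At s = jω = j2:
quadratic: (j2)² + 2.44·j2 + 4 = 0 + j4.88 → |·| ≈ 4.88, ∠ ≈ 90.00°
|L| = 200 / 4.88 ≈ 40.984
Gain = 20 log₁₀(40.984) ≈ 32.25 dB
∠L = 0.00° − 90.00° = -90.00°

ω = 1: 34.3 dB, -39.1°; ω = 2: 32.3 dB, -90.0°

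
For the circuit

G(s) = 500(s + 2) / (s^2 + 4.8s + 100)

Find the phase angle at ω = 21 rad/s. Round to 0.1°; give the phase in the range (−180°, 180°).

At s = jω = j21:
zero (s+2): 2 + j21 → |·| = √(2²+21²) = √445 ≈ 21.095, ∠ = arctan(21/2) ≈ 84.56°
quadratic: (j21)² + 4.8·j21 + 100 = -341 + j100.8 → |·| ≈ 355.59, ∠ ≈ 163.53°
∠G = 84.56° − 163.53° = -78.97°

-79.0°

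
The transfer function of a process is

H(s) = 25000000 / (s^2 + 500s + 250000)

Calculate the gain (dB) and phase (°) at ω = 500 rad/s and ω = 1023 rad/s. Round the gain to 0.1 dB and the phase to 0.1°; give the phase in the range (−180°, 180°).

At s = jω = j500:
quadratic: (j500)² + 500·j500 + 250000 = 0 + j250000 → |·| ≈ 2.5e+05, ∠ ≈ 90.00°
|H| = 25000000 / 2.5e+05 ≈ 100
Gain = 20 log₁₀(100) ≈ 40.00 dB
∠H = 0.00° − 90.00° = -90.00°

At s = jω = j1023:
quadratic: (j1023)² + 500·j1023 + 250000 = -796529 + j511500 → |·| ≈ 9.4662e+05, ∠ ≈ 147.29°
|H| = 25000000 / 9.4662e+05 ≈ 26.41
Gain = 20 log₁₀(26.41) ≈ 28.44 dB
∠H = 0.00° − 147.29° = -147.29°

ω = 500: 40.0 dB, -90.0°; ω = 1023: 28.4 dB, -147.3°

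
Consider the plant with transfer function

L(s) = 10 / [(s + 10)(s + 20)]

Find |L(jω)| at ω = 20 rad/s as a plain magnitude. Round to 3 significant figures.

0.0158

At s = jω = j20:
pole (s+10): 10 + j20 → |·| = √(10²+20²) = √500 ≈ 22.361, ∠ = arctan(20/10) ≈ 63.43°
pole (s+20): 20 + j20 → |·| = √(20²+20²) = √800 ≈ 28.284, ∠ = arctan(20/20) ≈ 45.00°
|L| = 10 / 632.46 ≈ 0.015811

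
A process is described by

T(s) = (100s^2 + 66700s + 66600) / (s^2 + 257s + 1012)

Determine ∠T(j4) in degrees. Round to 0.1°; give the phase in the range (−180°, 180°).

30.4°

Substitute s = j4:
Numerator: 100(j4)^2 + 66700(j4) + 66600 = 65000 + j266800
Denominator: (j4)^2 + 257(j4) + 1012 = 996 + j1028
|N| = √(65000² + 266800²) ≈ 2.746e+05, ∠N ≈ 76.31°
|D| = √(996² + 1028²) ≈ 1431.4, ∠D ≈ 45.91°
∠T = 76.31° − 45.91° = 30.40°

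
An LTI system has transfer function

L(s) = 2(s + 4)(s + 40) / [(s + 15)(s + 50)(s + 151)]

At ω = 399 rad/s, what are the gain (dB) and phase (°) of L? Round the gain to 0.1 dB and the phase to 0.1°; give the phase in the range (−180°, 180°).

-46.6 dB, -66.3°

At s = jω = j399:
zero (s+4): 4 + j399 → |·| = √(4²+399²) = √159217 ≈ 399.02, ∠ = arctan(399/4) ≈ 89.43°
zero (s+40): 40 + j399 → |·| = √(40²+399²) = √160801 ≈ 401, ∠ = arctan(399/40) ≈ 84.28°
pole (s+15): 15 + j399 → |·| = √(15²+399²) = √159426 ≈ 399.28, ∠ = arctan(399/15) ≈ 87.85°
pole (s+50): 50 + j399 → |·| = √(50²+399²) = √161701 ≈ 402.12, ∠ = arctan(399/50) ≈ 82.86°
pole (s+151): 151 + j399 → |·| = √(151²+399²) = √182002 ≈ 426.62, ∠ = arctan(399/151) ≈ 69.27°
|L| = 2 · 1.6001e+05 / 6.8497e+07 ≈ 0.004672
Gain = 20 log₁₀(0.004672) ≈ -46.61 dB
∠L = 173.71° − 239.98° = -66.27°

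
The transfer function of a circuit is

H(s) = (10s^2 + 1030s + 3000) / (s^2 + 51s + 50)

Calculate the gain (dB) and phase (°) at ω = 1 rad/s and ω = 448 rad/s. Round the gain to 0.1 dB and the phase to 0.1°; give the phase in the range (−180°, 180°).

Substitute s = j1:
Numerator: 10(j1)^2 + 1030(j1) + 3000 = 2990 + j1030
Denominator: (j1)^2 + 51(j1) + 50 = 49 + j51
|N| = √(2990² + 1030²) ≈ 3162.4, ∠N ≈ 19.01°
|D| = √(49² + 51²) ≈ 70.725, ∠D ≈ 46.15°
|H| = 3162.4 / 70.725 ≈ 44.714
Gain = 20 log₁₀(44.714) ≈ 33.01 dB
∠H = 19.01° − 46.15° = -27.14°

Substitute s = j448:
Numerator: 10(j448)^2 + 1030(j448) + 3000 = -2004040 + j461440
Denominator: (j448)^2 + 51(j448) + 50 = -200654 + j22848
|N| = √(2004040² + 461440²) ≈ 2.0565e+06, ∠N ≈ 167.03°
|D| = √(200654² + 22848²) ≈ 2.0195e+05, ∠D ≈ 173.50°
|H| = 2.0565e+06 / 2.0195e+05 ≈ 10.183
Gain = 20 log₁₀(10.183) ≈ 20.16 dB
∠H = 167.03° − 173.50° = -6.47°

ω = 1: 33.0 dB, -27.1°; ω = 448: 20.2 dB, -6.5°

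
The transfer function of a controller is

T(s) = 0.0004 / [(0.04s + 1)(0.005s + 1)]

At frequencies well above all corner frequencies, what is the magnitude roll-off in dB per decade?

Each pole contributes −20 dB/decade at high frequency; each zero contributes +20 dB/decade.
Net: 0 zero(s) − 2 pole(s) → -40 dB/decade.

-40 dB/decade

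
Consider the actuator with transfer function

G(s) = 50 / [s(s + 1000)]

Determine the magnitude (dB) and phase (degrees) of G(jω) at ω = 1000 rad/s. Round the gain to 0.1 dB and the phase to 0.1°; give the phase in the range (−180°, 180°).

At s = jω = j1000:
pole (s+1000): 1000 + j1000 → |·| = √(1000²+1000²) = √2000000 ≈ 1414.2, ∠ = arctan(1000/1000) ≈ 45.00°
pole at origin: |s| = 1000, ∠ = 90.00° (in denominator)
|G| = 50 / 1.4142e+06 ≈ 3.5356e-05
Gain = 20 log₁₀(3.5356e-05) ≈ -89.03 dB
∠G = 0.00° − 135.00° = -135.00°

-89.0 dB, -135.0°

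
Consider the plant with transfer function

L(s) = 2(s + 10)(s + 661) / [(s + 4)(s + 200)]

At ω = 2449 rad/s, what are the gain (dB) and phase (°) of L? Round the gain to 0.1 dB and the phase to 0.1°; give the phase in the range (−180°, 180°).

At s = jω = j2449:
zero (s+10): 10 + j2449 → |·| = √(10²+2449²) = √5997701 ≈ 2449, ∠ = arctan(2449/10) ≈ 89.77°
zero (s+661): 661 + j2449 → |·| = √(661²+2449²) = √6434522 ≈ 2536.6, ∠ = arctan(2449/661) ≈ 74.90°
pole (s+4): 4 + j2449 → |·| = √(4²+2449²) = √5997617 ≈ 2449, ∠ = arctan(2449/4) ≈ 89.91°
pole (s+200): 200 + j2449 → |·| = √(200²+2449²) = √6037601 ≈ 2457.2, ∠ = arctan(2449/200) ≈ 85.33°
|L| = 2 · 6.2121e+06 / 6.0177e+06 ≈ 2.0646
Gain = 20 log₁₀(2.0646) ≈ 6.30 dB
∠L = 164.67° − 175.24° = -10.57°

6.3 dB, -10.6°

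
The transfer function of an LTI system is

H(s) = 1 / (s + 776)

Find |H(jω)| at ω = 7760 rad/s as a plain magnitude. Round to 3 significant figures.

0.000128

At s = jω = j7760:
pole (s+776): 776 + j7760 → |·| = √(776²+7760²) = √60819776 ≈ 7798.7, ∠ = arctan(7760/776) ≈ 84.29°
|H| = 1 / 7798.7 ≈ 0.00012823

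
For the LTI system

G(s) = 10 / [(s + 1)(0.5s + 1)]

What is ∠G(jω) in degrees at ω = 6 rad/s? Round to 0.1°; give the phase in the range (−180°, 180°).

-152.1°

At ω = 6 rad/s:
pole (1 + j6·1) = 1 + j6 → |·| ≈ 6.0828, ∠ ≈ 80.54°
pole (1 + j6·0.5) = 1 + j3 → |·| ≈ 3.1623, ∠ ≈ 71.57°
∠G = (0°) − (80.54° + 71.57°) = -152.11°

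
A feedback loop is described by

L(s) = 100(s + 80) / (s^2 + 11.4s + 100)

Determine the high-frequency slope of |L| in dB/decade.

-20 dB/decade

Each pole contributes −20 dB/decade at high frequency; each zero contributes +20 dB/decade.
Net: 1 zero(s) − 2 pole(s) → -20 dB/decade.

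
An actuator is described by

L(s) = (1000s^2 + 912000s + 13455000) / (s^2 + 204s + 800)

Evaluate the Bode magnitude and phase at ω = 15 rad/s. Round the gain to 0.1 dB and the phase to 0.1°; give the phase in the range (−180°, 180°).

Substitute s = j15:
Numerator: 1000(j15)^2 + 912000(j15) + 13455000 = 13230000 + j13680000
Denominator: (j15)^2 + 204(j15) + 800 = 575 + j3060
|N| = √(13230000² + 13680000²) ≈ 1.9031e+07, ∠N ≈ 45.96°
|D| = √(575² + 3060²) ≈ 3113.6, ∠D ≈ 79.36°
|L| = 1.9031e+07 / 3113.6 ≈ 6112.2
Gain = 20 log₁₀(6112.2) ≈ 75.72 dB
∠L = 45.96° − 79.36° = -33.40°

75.7 dB, -33.4°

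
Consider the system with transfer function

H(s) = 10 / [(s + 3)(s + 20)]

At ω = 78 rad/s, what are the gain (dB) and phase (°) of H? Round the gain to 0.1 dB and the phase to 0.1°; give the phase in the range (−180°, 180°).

-56.0 dB, -163.4°

At s = jω = j78:
pole (s+3): 3 + j78 → |·| = √(3²+78²) = √6093 ≈ 78.058, ∠ = arctan(78/3) ≈ 87.80°
pole (s+20): 20 + j78 → |·| = √(20²+78²) = √6484 ≈ 80.523, ∠ = arctan(78/20) ≈ 75.62°
|H| = 10 / 6285.5 ≈ 0.001591
Gain = 20 log₁₀(0.001591) ≈ -55.97 dB
∠H = 0.00° − 163.42° = -163.42°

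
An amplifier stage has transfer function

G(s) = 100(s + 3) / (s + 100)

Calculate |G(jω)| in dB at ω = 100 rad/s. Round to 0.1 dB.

At s = jω = j100:
zero (s+3): 3 + j100 → |·| = √(3²+100²) = √10009 ≈ 100.04, ∠ = arctan(100/3) ≈ 88.28°
pole (s+100): 100 + j100 → |·| = √(100²+100²) = √20000 ≈ 141.42, ∠ = arctan(100/100) ≈ 45.00°
|G| = 100 · 100.04 / 141.42 ≈ 70.74
Gain = 20 log₁₀(70.74) ≈ 36.99 dB

37.0 dB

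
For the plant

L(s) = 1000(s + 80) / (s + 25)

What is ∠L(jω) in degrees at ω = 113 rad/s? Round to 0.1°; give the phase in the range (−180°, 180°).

At s = jω = j113:
zero (s+80): 80 + j113 → |·| = √(80²+113²) = √19169 ≈ 138.45, ∠ = arctan(113/80) ≈ 54.70°
pole (s+25): 25 + j113 → |·| = √(25²+113²) = √13394 ≈ 115.73, ∠ = arctan(113/25) ≈ 77.52°
∠L = 54.70° − 77.52° = -22.82°

-22.8°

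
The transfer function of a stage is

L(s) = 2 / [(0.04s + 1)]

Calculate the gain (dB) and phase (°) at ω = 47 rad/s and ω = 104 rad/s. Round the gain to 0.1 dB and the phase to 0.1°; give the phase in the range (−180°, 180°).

ω = 47: -0.5 dB, -62.0°; ω = 104: -6.6 dB, -76.5°

At ω = 47 rad/s:
pole (1 + j47·0.04) = 1 + j1.88 → |·| ≈ 2.1294, ∠ ≈ 61.99°
|L| = 2 · 1 / (2.1294) ≈ 0.93923
Gain = 20 log₁₀(0.93923) ≈ -0.54 dB
∠L = (0°) − (61.99°) = -61.99°

At ω = 104 rad/s:
pole (1 + j104·0.04) = 1 + j4.16 → |·| ≈ 4.2785, ∠ ≈ 76.48°
|L| = 2 · 1 / (4.2785) ≈ 0.46745
Gain = 20 log₁₀(0.46745) ≈ -6.61 dB
∠L = (0°) − (76.48°) = -76.48°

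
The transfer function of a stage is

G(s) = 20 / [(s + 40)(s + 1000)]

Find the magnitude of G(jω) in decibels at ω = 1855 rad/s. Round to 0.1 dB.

-105.8 dB

At s = jω = j1855:
pole (s+40): 40 + j1855 → |·| = √(40²+1855²) = √3442625 ≈ 1855.4, ∠ = arctan(1855/40) ≈ 88.76°
pole (s+1000): 1000 + j1855 → |·| = √(1000²+1855²) = √4441025 ≈ 2107.4, ∠ = arctan(1855/1000) ≈ 61.67°
|G| = 20 / 3.9101e+06 ≈ 5.115e-06
Gain = 20 log₁₀(5.115e-06) ≈ -105.82 dB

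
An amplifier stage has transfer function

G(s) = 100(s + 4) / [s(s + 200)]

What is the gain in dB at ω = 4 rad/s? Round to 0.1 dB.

-3.0 dB

At s = jω = j4:
zero (s+4): 4 + j4 → |·| = √(4²+4²) = √32 ≈ 5.6569, ∠ = arctan(4/4) ≈ 45.00°
pole (s+200): 200 + j4 → |·| = √(200²+4²) = √40016 ≈ 200.04, ∠ = arctan(4/200) ≈ 1.15°
pole at origin: |s| = 4, ∠ = 90.00° (in denominator)
|G| = 100 · 5.6569 / 800.16 ≈ 0.70697
Gain = 20 log₁₀(0.70697) ≈ -3.01 dB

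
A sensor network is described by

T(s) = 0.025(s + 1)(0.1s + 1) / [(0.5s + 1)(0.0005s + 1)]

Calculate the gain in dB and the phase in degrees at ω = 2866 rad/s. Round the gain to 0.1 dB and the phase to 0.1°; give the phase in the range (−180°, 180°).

18.3 dB, 34.7°

At ω = 2866 rad/s:
zero (1 + j2866·1) = 1 + j2866 → |·| ≈ 2866, ∠ ≈ 89.98°
zero (1 + j2866·0.1) = 1 + j286.6 → |·| ≈ 286.6, ∠ ≈ 89.80°
pole (1 + j2866·0.5) = 1 + j1433 → |·| ≈ 1433, ∠ ≈ 89.96°
pole (1 + j2866·0.0005) = 1 + j1.433 → |·| ≈ 1.7474, ∠ ≈ 55.09°
|T| = 0.025 · 2866 · 286.6 / (1433 · 1.7474) ≈ 8.2008
Gain = 20 log₁₀(8.2008) ≈ 18.28 dB
∠T = (89.98° + 89.80°) − (89.96° + 55.09°) = 34.73°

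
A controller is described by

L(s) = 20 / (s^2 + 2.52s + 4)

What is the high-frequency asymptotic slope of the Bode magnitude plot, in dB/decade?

Each pole contributes −20 dB/decade at high frequency; each zero contributes +20 dB/decade.
Net: 0 zero(s) − 2 pole(s) → -40 dB/decade.

-40 dB/decade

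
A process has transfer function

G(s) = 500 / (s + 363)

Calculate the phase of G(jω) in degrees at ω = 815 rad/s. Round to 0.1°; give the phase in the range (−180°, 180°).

Substitute s = j815:
Numerator: 500 = 500 + j0
Denominator: (j815) + 363 = 363 + j815
|N| = √(500² + 0²) ≈ 500, ∠N ≈ 0.00°
|D| = √(363² + 815²) ≈ 892.18, ∠D ≈ 65.99°
∠G = 0.00° − 65.99° = -65.99°

-66.0°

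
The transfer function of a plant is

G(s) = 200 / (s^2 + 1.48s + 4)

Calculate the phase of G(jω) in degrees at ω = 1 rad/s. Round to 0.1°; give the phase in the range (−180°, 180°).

-26.3°

At s = jω = j1:
quadratic: (j1)² + 1.48·j1 + 4 = 3 + j1.48 → |·| ≈ 3.3452, ∠ ≈ 26.26°
∠G = 0.00° − 26.26° = -26.26°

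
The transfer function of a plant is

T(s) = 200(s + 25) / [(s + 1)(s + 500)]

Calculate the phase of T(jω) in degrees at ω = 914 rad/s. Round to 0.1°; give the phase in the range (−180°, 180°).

At s = jω = j914:
zero (s+25): 25 + j914 → |·| = √(25²+914²) = √836021 ≈ 914.34, ∠ = arctan(914/25) ≈ 88.43°
pole (s+1): 1 + j914 → |·| = √(1²+914²) = √835397 ≈ 914, ∠ = arctan(914/1) ≈ 89.94°
pole (s+500): 500 + j914 → |·| = √(500²+914²) = √1085396 ≈ 1041.8, ∠ = arctan(914/500) ≈ 61.32°
∠T = 88.43° − 151.26° = -62.83°

-62.8°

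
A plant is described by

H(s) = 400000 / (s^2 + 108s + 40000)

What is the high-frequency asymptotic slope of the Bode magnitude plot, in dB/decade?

Each pole contributes −20 dB/decade at high frequency; each zero contributes +20 dB/decade.
Net: 0 zero(s) − 2 pole(s) → -40 dB/decade.

-40 dB/decade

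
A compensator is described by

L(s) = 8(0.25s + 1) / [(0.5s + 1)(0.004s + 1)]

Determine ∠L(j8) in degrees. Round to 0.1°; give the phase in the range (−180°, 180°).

-14.4°

At ω = 8 rad/s:
zero (1 + j8·0.25) = 1 + j2 → |·| ≈ 2.2361, ∠ ≈ 63.43°
pole (1 + j8·0.5) = 1 + j4 → |·| ≈ 4.1231, ∠ ≈ 75.96°
pole (1 + j8·0.004) = 1 + j0.032 → |·| ≈ 1.0005, ∠ ≈ 1.83°
∠L = (63.43°) − (75.96° + 1.83°) = -14.36°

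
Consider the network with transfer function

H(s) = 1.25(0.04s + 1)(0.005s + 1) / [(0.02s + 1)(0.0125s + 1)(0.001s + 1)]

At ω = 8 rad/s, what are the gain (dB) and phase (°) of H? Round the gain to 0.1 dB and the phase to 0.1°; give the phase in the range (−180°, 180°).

At ω = 8 rad/s:
zero (1 + j8·0.04) = 1 + j0.32 → |·| ≈ 1.05, ∠ ≈ 17.74°
zero (1 + j8·0.005) = 1 + j0.04 → |·| ≈ 1.0008, ∠ ≈ 2.29°
pole (1 + j8·0.02) = 1 + j0.16 → |·| ≈ 1.0127, ∠ ≈ 9.09°
pole (1 + j8·0.0125) = 1 + j0.1 → |·| ≈ 1.005, ∠ ≈ 5.71°
pole (1 + j8·0.001) = 1 + j0.008 → |·| ≈ 1, ∠ ≈ 0.46°
|H| = 1.25 · 1.05 · 1.0008 / (1.0127 · 1.005 · 1) ≈ 1.2906
Gain = 20 log₁₀(1.2906) ≈ 2.22 dB
∠H = (17.74° + 2.29°) − (9.09° + 5.71° + 0.46°) = 4.77°

2.2 dB, 4.8°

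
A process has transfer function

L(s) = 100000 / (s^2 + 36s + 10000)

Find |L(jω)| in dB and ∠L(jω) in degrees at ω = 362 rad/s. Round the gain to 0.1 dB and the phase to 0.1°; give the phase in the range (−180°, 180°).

At s = jω = j362:
quadratic: (j362)² + 36·j362 + 10000 = -121044 + j13032 → |·| ≈ 1.2174e+05, ∠ ≈ 173.86°
|L| = 100000 / 1.2174e+05 ≈ 0.82142
Gain = 20 log₁₀(0.82142) ≈ -1.71 dB
∠L = 0.00° − 173.86° = -173.86°

-1.7 dB, -173.9°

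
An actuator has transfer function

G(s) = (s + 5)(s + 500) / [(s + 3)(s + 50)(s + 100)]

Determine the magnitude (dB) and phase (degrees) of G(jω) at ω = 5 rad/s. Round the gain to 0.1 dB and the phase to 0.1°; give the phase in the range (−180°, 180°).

At s = jω = j5:
zero (s+5): 5 + j5 → |·| = √(5²+5²) = √50 ≈ 7.0711, ∠ = arctan(5/5) ≈ 45.00°
zero (s+500): 500 + j5 → |·| = √(500²+5²) = √250025 ≈ 500.02, ∠ = arctan(5/500) ≈ 0.57°
pole (s+3): 3 + j5 → |·| = √(3²+5²) = √34 ≈ 5.831, ∠ = arctan(5/3) ≈ 59.04°
pole (s+50): 50 + j5 → |·| = √(50²+5²) = √2525 ≈ 50.249, ∠ = arctan(5/50) ≈ 5.71°
pole (s+100): 100 + j5 → |·| = √(100²+5²) = √10025 ≈ 100.12, ∠ = arctan(5/100) ≈ 2.86°
|G| = 1 · 3535.7 / 29335 ≈ 0.12053
Gain = 20 log₁₀(0.12053) ≈ -18.38 dB
∠G = 45.57° − 67.61° = -22.04°

-18.4 dB, -22.0°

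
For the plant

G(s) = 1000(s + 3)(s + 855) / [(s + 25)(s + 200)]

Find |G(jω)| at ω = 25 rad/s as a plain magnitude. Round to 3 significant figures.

3.02e+03

At s = jω = j25:
zero (s+3): 3 + j25 → |·| = √(3²+25²) = √634 ≈ 25.179, ∠ = arctan(25/3) ≈ 83.16°
zero (s+855): 855 + j25 → |·| = √(855²+25²) = √731650 ≈ 855.37, ∠ = arctan(25/855) ≈ 1.67°
pole (s+25): 25 + j25 → |·| = √(25²+25²) = √1250 ≈ 35.355, ∠ = arctan(25/25) ≈ 45.00°
pole (s+200): 200 + j25 → |·| = √(200²+25²) = √40625 ≈ 201.56, ∠ = arctan(25/200) ≈ 7.13°
|G| = 1000 · 21537 / 7126.2 ≈ 3022.2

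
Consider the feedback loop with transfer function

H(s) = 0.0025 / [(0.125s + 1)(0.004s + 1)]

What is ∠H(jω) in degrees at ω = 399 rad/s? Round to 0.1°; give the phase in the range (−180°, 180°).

-146.8°

At ω = 399 rad/s:
pole (1 + j399·0.125) = 1 + j49.875 → |·| ≈ 49.885, ∠ ≈ 88.85°
pole (1 + j399·0.004) = 1 + j1.596 → |·| ≈ 1.8834, ∠ ≈ 57.93°
∠H = (0°) − (88.85° + 57.93°) = -146.78°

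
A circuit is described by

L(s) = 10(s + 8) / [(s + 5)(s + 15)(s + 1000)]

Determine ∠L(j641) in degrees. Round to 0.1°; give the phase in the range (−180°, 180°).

At s = jω = j641:
zero (s+8): 8 + j641 → |·| = √(8²+641²) = √410945 ≈ 641.05, ∠ = arctan(641/8) ≈ 89.28°
pole (s+5): 5 + j641 → |·| = √(5²+641²) = √410906 ≈ 641.02, ∠ = arctan(641/5) ≈ 89.55°
pole (s+15): 15 + j641 → |·| = √(15²+641²) = √411106 ≈ 641.18, ∠ = arctan(641/15) ≈ 88.66°
pole (s+1000): 1000 + j641 → |·| = √(1000²+641²) = √1410881 ≈ 1187.8, ∠ = arctan(641/1000) ≈ 32.66°
∠L = 89.28° − 210.87° = -121.59°

-121.6°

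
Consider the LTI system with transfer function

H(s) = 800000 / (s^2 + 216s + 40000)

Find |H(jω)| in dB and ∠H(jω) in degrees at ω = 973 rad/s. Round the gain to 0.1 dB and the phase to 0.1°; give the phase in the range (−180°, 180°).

At s = jω = j973:
quadratic: (j973)² + 216·j973 + 40000 = -906729 + j210168 → |·| ≈ 9.3077e+05, ∠ ≈ 166.95°
|H| = 800000 / 9.3077e+05 ≈ 0.8595
Gain = 20 log₁₀(0.8595) ≈ -1.32 dB
∠H = 0.00° − 166.95° = -166.95°

-1.3 dB, -167.0°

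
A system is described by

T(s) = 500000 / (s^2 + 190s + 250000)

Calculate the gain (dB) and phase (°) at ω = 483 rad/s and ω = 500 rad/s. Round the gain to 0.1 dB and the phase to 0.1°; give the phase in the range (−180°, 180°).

ω = 483: 14.6 dB, -79.7°; ω = 500: 14.4 dB, -90.0°

At s = jω = j483:
quadratic: (j483)² + 190·j483 + 250000 = 16711 + j91770 → |·| ≈ 93279, ∠ ≈ 79.68°
|T| = 500000 / 93279 ≈ 5.3603
Gain = 20 log₁₀(5.3603) ≈ 14.58 dB
∠T = 0.00° − 79.68° = -79.68°

At s = jω = j500:
quadratic: (j500)² + 190·j500 + 250000 = 0 + j95000 → |·| ≈ 95000, ∠ ≈ 90.00°
|T| = 500000 / 95000 ≈ 5.2632
Gain = 20 log₁₀(5.2632) ≈ 14.42 dB
∠T = 0.00° − 90.00° = -90.00°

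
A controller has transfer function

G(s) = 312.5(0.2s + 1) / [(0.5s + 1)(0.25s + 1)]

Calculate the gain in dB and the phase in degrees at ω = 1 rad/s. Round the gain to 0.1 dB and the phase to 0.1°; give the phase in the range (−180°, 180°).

48.8 dB, -29.3°

At ω = 1 rad/s:
zero (1 + j1·0.2) = 1 + j0.2 → |·| ≈ 1.0198, ∠ ≈ 11.31°
pole (1 + j1·0.5) = 1 + j0.5 → |·| ≈ 1.118, ∠ ≈ 26.57°
pole (1 + j1·0.25) = 1 + j0.25 → |·| ≈ 1.0308, ∠ ≈ 14.04°
|G| = 312.5 · 1.0198 / (1.118 · 1.0308) ≈ 276.53
Gain = 20 log₁₀(276.53) ≈ 48.83 dB
∠G = (11.31°) − (26.57° + 14.04°) = -29.30°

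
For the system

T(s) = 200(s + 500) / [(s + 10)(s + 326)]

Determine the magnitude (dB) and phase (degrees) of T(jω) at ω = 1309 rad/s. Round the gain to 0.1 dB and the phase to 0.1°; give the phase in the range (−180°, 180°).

-16.0 dB, -96.5°

At s = jω = j1309:
zero (s+500): 500 + j1309 → |·| = √(500²+1309²) = √1963481 ≈ 1401.2, ∠ = arctan(1309/500) ≈ 69.09°
pole (s+10): 10 + j1309 → |·| = √(10²+1309²) = √1713581 ≈ 1309, ∠ = arctan(1309/10) ≈ 89.56°
pole (s+326): 326 + j1309 → |·| = √(326²+1309²) = √1819757 ≈ 1349, ∠ = arctan(1309/326) ≈ 76.02°
|T| = 200 · 1401.2 / 1.7658e+06 ≈ 0.1587
Gain = 20 log₁₀(0.1587) ≈ -15.99 dB
∠T = 69.09° − 165.58° = -96.49°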